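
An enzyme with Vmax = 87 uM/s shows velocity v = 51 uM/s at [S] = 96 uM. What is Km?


Km = [S] * (Vmax - v) / v
Km = 96 * (87 - 51) / 51
Km = 67.7647 uM

67.7647 uM


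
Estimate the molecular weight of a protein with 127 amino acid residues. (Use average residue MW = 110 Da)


MW = n_residues * 110 Da
MW = 127 * 110
MW = 13970 Da

13970 Da


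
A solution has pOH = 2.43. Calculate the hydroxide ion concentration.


[OH-] = 10^(-pOH)
[OH-] = 10^(-2.43)
[OH-] = 0.0037 M

0.0037 M


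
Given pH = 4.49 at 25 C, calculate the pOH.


pOH = 14 - pH
pOH = 14 - 4.49
pOH = 9.51

9.51


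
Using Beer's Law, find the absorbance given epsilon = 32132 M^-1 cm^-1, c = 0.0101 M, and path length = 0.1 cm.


A = epsilon * c * l
A = 32132 * 0.0101 * 0.1
A = 32.4533

32.4533


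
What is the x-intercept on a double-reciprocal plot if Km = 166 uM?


x-intercept = -1/Km
= -1/166
= -0.006 1/uM

-0.006 1/uM


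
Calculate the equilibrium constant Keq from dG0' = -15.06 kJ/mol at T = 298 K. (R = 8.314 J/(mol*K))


Keq = exp(-dG0 * 1000 / (R * T))
Keq = exp(-(-15.06) * 1000 / (8.314 * 298))
Keq = 436.388

436.388


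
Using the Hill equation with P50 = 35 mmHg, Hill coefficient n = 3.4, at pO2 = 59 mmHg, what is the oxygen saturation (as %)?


Y = pO2^n / (P50^n + pO2^n)
Y = 59^3.4 / (35^3.4 + 59^3.4)
Y = 85.51%

85.51%


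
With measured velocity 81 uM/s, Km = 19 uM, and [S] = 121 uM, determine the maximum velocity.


Vmax = v * (Km + [S]) / [S]
Vmax = 81 * (19 + 121) / 121
Vmax = 93.719 uM/s

93.719 uM/s


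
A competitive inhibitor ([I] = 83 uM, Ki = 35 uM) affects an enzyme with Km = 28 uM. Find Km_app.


Km_app = Km * (1 + [I]/Ki)
Km_app = 28 * (1 + 83/35)
Km_app = 94.4 uM

94.4 uM


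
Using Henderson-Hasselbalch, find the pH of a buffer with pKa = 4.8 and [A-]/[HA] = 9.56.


pH = pKa + log10([A-]/[HA])
pH = 4.8 + log10(9.56)
pH = 5.7805

5.7805


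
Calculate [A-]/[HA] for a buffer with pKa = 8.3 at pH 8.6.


[A-]/[HA] = 10^(pH - pKa)
= 10^(8.6 - 8.3)
= 1.9953

1.9953


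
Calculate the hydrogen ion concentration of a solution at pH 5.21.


[H+] = 10^(-pH)
[H+] = 10^(-5.21)
[H+] = 6.166e-06 M

6.166e-06 M


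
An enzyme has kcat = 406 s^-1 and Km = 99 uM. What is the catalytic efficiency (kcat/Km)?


Catalytic efficiency = kcat / Km
= 406 / 99
= 4.101 uM^-1*s^-1

4.101 uM^-1*s^-1


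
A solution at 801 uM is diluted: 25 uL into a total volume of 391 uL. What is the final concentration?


C2 = C1 * V1 / V2
C2 = 801 * 25 / 391
C2 = 51.2148 uM

51.2148 uM


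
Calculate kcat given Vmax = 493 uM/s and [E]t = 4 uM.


kcat = Vmax / [E]t
kcat = 493 / 4
kcat = 123.25 s^-1

123.25 s^-1


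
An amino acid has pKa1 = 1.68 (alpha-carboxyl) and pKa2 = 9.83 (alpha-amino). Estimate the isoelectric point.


pI = (pKa1 + pKa2) / 2
pI = (1.68 + 9.83) / 2
pI = 5.755

5.755


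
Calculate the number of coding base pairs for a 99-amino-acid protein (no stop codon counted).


Each amino acid = 1 codon = 3 bp
bp = 99 * 3 = 297 bp

297 bp


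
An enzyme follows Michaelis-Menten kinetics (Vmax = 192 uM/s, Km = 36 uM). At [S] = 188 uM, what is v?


v = Vmax * [S] / (Km + [S])
v = 192 * 188 / (36 + 188)
v = 161.1429 uM/s

161.1429 uM/s


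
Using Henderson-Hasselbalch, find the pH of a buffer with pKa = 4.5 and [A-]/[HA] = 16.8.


pH = pKa + log10([A-]/[HA])
pH = 4.5 + log10(16.8)
pH = 5.7253

5.7253


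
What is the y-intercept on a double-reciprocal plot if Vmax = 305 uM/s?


y-intercept = 1/Vmax
= 1/305
= 0.0033 s/uM

0.0033 s/uM


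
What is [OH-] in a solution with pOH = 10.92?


[OH-] = 10^(-pOH)
[OH-] = 10^(-10.92)
[OH-] = 1.202e-11 M

1.202e-11 M


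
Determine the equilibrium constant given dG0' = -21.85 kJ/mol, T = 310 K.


Keq = exp(-dG0 * 1000 / (R * T))
Keq = exp(-(-21.85) * 1000 / (8.314 * 310))
Keq = 4806.5404

4806.5404


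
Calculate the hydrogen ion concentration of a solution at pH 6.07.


[H+] = 10^(-pH)
[H+] = 10^(-6.07)
[H+] = 8.511e-07 M

8.511e-07 M


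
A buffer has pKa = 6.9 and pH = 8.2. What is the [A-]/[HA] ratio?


[A-]/[HA] = 10^(pH - pKa)
= 10^(8.2 - 6.9)
= 19.9526

19.9526


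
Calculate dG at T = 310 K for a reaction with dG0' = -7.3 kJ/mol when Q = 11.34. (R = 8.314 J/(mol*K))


dG = dG0' + RT * ln(Q) / 1000
dG = -7.3 + 8.314 * 310 * ln(11.34) / 1000
dG = -1.0414 kJ/mol

-1.0414 kJ/mol


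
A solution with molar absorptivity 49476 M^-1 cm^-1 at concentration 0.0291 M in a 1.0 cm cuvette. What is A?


A = epsilon * c * l
A = 49476 * 0.0291 * 1.0
A = 1439.7516

1439.7516


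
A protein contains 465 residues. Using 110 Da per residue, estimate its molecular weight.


MW = n_residues * 110 Da
MW = 465 * 110
MW = 51150 Da

51150 Da


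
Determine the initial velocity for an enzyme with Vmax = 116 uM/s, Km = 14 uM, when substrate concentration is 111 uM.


v = Vmax * [S] / (Km + [S])
v = 116 * 111 / (14 + 111)
v = 103.008 uM/s

103.008 uM/s


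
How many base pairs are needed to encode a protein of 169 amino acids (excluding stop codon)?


Each amino acid = 1 codon = 3 bp
bp = 169 * 3 = 507 bp

507 bp


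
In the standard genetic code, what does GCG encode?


Standard genetic code lookup.
Codon GCG -> Ala

Ala


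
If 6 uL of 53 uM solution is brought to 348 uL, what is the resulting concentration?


C2 = C1 * V1 / V2
C2 = 53 * 6 / 348
C2 = 0.9138 uM

0.9138 uM


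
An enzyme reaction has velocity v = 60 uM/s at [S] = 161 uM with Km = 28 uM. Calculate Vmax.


Vmax = v * (Km + [S]) / [S]
Vmax = 60 * (28 + 161) / 161
Vmax = 70.4348 uM/s

70.4348 uM/s


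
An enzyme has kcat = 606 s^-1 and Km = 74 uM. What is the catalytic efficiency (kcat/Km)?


Catalytic efficiency = kcat / Km
= 606 / 74
= 8.1892 uM^-1*s^-1

8.1892 uM^-1*s^-1


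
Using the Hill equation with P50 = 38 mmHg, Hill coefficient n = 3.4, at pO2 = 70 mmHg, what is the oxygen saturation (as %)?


Y = pO2^n / (P50^n + pO2^n)
Y = 70^3.4 / (38^3.4 + 70^3.4)
Y = 88.87%

88.87%


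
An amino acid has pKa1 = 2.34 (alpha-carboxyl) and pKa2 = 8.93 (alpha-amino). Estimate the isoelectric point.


pI = (pKa1 + pKa2) / 2
pI = (2.34 + 8.93) / 2
pI = 5.635

5.635


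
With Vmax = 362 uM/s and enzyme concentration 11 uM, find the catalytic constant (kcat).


kcat = Vmax / [E]t
kcat = 362 / 11
kcat = 32.9091 s^-1

32.9091 s^-1


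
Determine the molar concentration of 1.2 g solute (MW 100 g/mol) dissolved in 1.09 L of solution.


C = (mass / MW) / volume
C = (1.2 / 100) / 1.09
C = 0.011 M

0.011 M


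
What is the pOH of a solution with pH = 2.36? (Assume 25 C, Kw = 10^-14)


pOH = 14 - pH
pOH = 14 - 2.36
pOH = 11.64

11.64


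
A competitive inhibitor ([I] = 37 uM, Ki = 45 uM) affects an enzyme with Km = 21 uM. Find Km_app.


Km_app = Km * (1 + [I]/Ki)
Km_app = 21 * (1 + 37/45)
Km_app = 38.2667 uM

38.2667 uM


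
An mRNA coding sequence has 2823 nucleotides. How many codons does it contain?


codons = nucleotides / 3
codons = 2823 / 3 = 941

941


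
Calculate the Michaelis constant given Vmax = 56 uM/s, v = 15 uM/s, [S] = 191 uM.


Km = [S] * (Vmax - v) / v
Km = 191 * (56 - 15) / 15
Km = 522.0667 uM

522.0667 uM


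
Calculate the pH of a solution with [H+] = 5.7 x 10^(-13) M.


pH = -log10([H+])
pH = -log10(5.7 x 10^(-13))
pH = 12.2441

12.2441


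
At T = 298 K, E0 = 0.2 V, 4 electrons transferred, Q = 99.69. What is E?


E = E0 - (RT/nF) * ln(Q)
E = 0.2 - (8.314 * 298 / (4 * 96485)) * ln(99.69)
E = 0.1705 V

0.1705 V


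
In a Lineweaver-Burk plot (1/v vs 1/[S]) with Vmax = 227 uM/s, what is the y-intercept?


y-intercept = 1/Vmax
= 1/227
= 0.0044 s/uM

0.0044 s/uM


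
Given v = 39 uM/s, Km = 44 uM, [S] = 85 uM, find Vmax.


Vmax = v * (Km + [S]) / [S]
Vmax = 39 * (44 + 85) / 85
Vmax = 59.1882 uM/s

59.1882 uM/s


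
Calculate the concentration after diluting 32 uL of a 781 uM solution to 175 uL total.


C2 = C1 * V1 / V2
C2 = 781 * 32 / 175
C2 = 142.8114 uM

142.8114 uM


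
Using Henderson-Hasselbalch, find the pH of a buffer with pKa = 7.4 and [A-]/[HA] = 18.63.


pH = pKa + log10([A-]/[HA])
pH = 7.4 + log10(18.63)
pH = 8.6702

8.6702


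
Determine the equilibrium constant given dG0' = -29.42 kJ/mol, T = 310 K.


Keq = exp(-dG0 * 1000 / (R * T))
Keq = exp(-(-29.42) * 1000 / (8.314 * 310))
Keq = 90659.825

90659.825


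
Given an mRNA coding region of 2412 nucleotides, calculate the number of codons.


codons = nucleotides / 3
codons = 2412 / 3 = 804

804


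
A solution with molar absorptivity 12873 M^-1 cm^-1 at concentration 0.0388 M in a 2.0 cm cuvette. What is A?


A = epsilon * c * l
A = 12873 * 0.0388 * 2.0
A = 998.9448

998.9448


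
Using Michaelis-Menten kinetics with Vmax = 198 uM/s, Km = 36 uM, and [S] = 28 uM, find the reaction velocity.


v = Vmax * [S] / (Km + [S])
v = 198 * 28 / (36 + 28)
v = 86.625 uM/s

86.625 uM/s


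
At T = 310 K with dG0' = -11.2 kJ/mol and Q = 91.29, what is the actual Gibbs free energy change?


dG = dG0' + RT * ln(Q) / 1000
dG = -11.2 + 8.314 * 310 * ln(91.29) / 1000
dG = 0.4342 kJ/mol

0.4342 kJ/mol


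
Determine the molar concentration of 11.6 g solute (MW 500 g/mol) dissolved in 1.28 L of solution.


C = (mass / MW) / volume
C = (11.6 / 500) / 1.28
C = 0.0181 M

0.0181 M


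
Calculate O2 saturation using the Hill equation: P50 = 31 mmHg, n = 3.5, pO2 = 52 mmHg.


Y = pO2^n / (P50^n + pO2^n)
Y = 52^3.5 / (31^3.5 + 52^3.5)
Y = 85.94%

85.94%


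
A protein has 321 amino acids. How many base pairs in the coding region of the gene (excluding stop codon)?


Each amino acid = 1 codon = 3 bp
bp = 321 * 3 = 963 bp

963 bp


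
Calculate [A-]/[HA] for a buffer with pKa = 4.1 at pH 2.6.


[A-]/[HA] = 10^(pH - pKa)
= 10^(2.6 - 4.1)
= 0.0316

0.0316


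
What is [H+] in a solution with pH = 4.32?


[H+] = 10^(-pH)
[H+] = 10^(-4.32)
[H+] = 4.786e-05 M

4.786e-05 M


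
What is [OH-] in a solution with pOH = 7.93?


[OH-] = 10^(-pOH)
[OH-] = 10^(-7.93)
[OH-] = 1.175e-08 M

1.175e-08 M


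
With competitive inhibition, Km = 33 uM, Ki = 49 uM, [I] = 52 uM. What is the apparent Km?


Km_app = Km * (1 + [I]/Ki)
Km_app = 33 * (1 + 52/49)
Km_app = 68.0204 uM

68.0204 uM


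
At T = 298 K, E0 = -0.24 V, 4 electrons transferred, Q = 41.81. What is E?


E = E0 - (RT/nF) * ln(Q)
E = -0.24 - (8.314 * 298 / (4 * 96485)) * ln(41.81)
E = -0.264 V

-0.264 V


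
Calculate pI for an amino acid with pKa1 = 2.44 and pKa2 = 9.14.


pI = (pKa1 + pKa2) / 2
pI = (2.44 + 9.14) / 2
pI = 5.79

5.79


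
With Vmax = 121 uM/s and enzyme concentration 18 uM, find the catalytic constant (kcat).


kcat = Vmax / [E]t
kcat = 121 / 18
kcat = 6.7222 s^-1

6.7222 s^-1


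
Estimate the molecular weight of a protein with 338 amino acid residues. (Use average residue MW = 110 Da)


MW = n_residues * 110 Da
MW = 338 * 110
MW = 37180 Da

37180 Da


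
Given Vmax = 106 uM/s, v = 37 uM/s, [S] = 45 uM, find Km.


Km = [S] * (Vmax - v) / v
Km = 45 * (106 - 37) / 37
Km = 83.9189 uM

83.9189 uM


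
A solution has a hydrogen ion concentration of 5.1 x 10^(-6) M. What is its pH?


pH = -log10([H+])
pH = -log10(5.1 x 10^(-6))
pH = 5.2924

5.2924


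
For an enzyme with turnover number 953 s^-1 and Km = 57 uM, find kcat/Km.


Catalytic efficiency = kcat / Km
= 953 / 57
= 16.7193 uM^-1*s^-1

16.7193 uM^-1*s^-1


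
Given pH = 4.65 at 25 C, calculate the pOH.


pOH = 14 - pH
pOH = 14 - 4.65
pOH = 9.35

9.35


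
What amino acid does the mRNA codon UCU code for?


Standard genetic code lookup.
Codon UCU -> Ser

Ser


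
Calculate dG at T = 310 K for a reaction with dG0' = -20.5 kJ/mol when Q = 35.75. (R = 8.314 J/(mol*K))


dG = dG0' + RT * ln(Q) / 1000
dG = -20.5 + 8.314 * 310 * ln(35.75) / 1000
dG = -11.282 kJ/mol

-11.282 kJ/mol


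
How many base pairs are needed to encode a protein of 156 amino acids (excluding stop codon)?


Each amino acid = 1 codon = 3 bp
bp = 156 * 3 = 468 bp

468 bp


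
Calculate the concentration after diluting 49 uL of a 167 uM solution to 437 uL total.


C2 = C1 * V1 / V2
C2 = 167 * 49 / 437
C2 = 18.7254 uM

18.7254 uM


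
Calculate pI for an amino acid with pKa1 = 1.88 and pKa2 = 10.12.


pI = (pKa1 + pKa2) / 2
pI = (1.88 + 10.12) / 2
pI = 6.0

6.0


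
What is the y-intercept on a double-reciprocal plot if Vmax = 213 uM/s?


y-intercept = 1/Vmax
= 1/213
= 0.0047 s/uM

0.0047 s/uM


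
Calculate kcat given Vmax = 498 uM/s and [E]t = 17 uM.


kcat = Vmax / [E]t
kcat = 498 / 17
kcat = 29.2941 s^-1

29.2941 s^-1


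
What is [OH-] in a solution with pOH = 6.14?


[OH-] = 10^(-pOH)
[OH-] = 10^(-6.14)
[OH-] = 7.244e-07 M

7.244e-07 M


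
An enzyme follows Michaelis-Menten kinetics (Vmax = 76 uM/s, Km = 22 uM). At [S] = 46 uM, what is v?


v = Vmax * [S] / (Km + [S])
v = 76 * 46 / (22 + 46)
v = 51.4118 uM/s

51.4118 uM/s


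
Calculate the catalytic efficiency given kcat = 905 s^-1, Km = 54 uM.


Catalytic efficiency = kcat / Km
= 905 / 54
= 16.7593 uM^-1*s^-1

16.7593 uM^-1*s^-1


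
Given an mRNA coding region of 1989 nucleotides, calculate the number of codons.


codons = nucleotides / 3
codons = 1989 / 3 = 663

663


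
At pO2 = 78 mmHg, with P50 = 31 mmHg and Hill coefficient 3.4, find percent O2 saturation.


Y = pO2^n / (P50^n + pO2^n)
Y = 78^3.4 / (31^3.4 + 78^3.4)
Y = 95.84%

95.84%


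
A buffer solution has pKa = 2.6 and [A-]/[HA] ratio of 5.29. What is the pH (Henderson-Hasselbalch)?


pH = pKa + log10([A-]/[HA])
pH = 2.6 + log10(5.29)
pH = 3.3235

3.3235


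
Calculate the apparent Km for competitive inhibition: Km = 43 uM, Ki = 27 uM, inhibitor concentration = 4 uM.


Km_app = Km * (1 + [I]/Ki)
Km_app = 43 * (1 + 4/27)
Km_app = 49.3704 uM

49.3704 uM


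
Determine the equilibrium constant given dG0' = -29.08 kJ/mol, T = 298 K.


Keq = exp(-dG0 * 1000 / (R * T))
Keq = exp(-(-29.08) * 1000 / (8.314 * 298))
Keq = 125153.6729

125153.6729


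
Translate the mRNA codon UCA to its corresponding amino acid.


Standard genetic code lookup.
Codon UCA -> Ser

Ser


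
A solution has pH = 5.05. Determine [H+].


[H+] = 10^(-pH)
[H+] = 10^(-5.05)
[H+] = 8.913e-06 M

8.913e-06 M


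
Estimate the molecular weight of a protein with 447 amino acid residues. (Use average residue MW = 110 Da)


MW = n_residues * 110 Da
MW = 447 * 110
MW = 49170 Da

49170 Da


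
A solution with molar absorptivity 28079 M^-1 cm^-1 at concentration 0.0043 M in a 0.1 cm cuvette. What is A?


A = epsilon * c * l
A = 28079 * 0.0043 * 0.1
A = 12.074

12.074


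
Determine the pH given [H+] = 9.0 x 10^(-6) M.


pH = -log10([H+])
pH = -log10(9.0 x 10^(-6))
pH = 5.0458

5.0458


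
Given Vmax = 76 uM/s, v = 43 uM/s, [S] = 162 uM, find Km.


Km = [S] * (Vmax - v) / v
Km = 162 * (76 - 43) / 43
Km = 124.3256 uM

124.3256 uM


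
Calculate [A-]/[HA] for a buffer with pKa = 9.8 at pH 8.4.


[A-]/[HA] = 10^(pH - pKa)
= 10^(8.4 - 9.8)
= 0.0398

0.0398


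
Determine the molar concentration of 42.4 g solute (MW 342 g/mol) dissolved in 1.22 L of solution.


C = (mass / MW) / volume
C = (42.4 / 342) / 1.22
C = 0.1016 M

0.1016 M


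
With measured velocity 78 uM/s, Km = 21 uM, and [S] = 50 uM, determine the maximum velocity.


Vmax = v * (Km + [S]) / [S]
Vmax = 78 * (21 + 50) / 50
Vmax = 110.76 uM/s

110.76 uM/s


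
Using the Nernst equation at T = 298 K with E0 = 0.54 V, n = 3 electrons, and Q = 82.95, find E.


E = E0 - (RT/nF) * ln(Q)
E = 0.54 - (8.314 * 298 / (3 * 96485)) * ln(82.95)
E = 0.5022 V

0.5022 V


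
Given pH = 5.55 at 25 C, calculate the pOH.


pOH = 14 - pH
pOH = 14 - 5.55
pOH = 8.45

8.45


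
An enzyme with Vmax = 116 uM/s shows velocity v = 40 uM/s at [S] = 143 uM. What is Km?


Km = [S] * (Vmax - v) / v
Km = 143 * (116 - 40) / 40
Km = 271.7 uM

271.7 uM


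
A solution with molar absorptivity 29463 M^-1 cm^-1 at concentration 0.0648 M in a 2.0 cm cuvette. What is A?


A = epsilon * c * l
A = 29463 * 0.0648 * 2.0
A = 3818.4048

3818.4048


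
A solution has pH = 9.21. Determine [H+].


[H+] = 10^(-pH)
[H+] = 10^(-9.21)
[H+] = 6.166e-10 M

6.166e-10 M


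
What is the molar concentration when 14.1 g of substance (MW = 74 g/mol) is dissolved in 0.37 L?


C = (mass / MW) / volume
C = (14.1 / 74) / 0.37
C = 0.515 M

0.515 M


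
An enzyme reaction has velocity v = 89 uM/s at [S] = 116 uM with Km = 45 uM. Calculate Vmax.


Vmax = v * (Km + [S]) / [S]
Vmax = 89 * (45 + 116) / 116
Vmax = 123.5259 uM/s

123.5259 uM/s


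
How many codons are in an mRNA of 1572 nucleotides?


codons = nucleotides / 3
codons = 1572 / 3 = 524

524


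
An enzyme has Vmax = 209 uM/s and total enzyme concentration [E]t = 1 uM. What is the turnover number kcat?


kcat = Vmax / [E]t
kcat = 209 / 1
kcat = 209.0 s^-1

209.0 s^-1


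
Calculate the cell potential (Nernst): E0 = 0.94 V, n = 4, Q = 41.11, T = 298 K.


E = E0 - (RT/nF) * ln(Q)
E = 0.94 - (8.314 * 298 / (4 * 96485)) * ln(41.11)
E = 0.9161 V

0.9161 V


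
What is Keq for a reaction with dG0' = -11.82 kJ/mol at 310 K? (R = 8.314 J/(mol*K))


Keq = exp(-dG0 * 1000 / (R * T))
Keq = exp(-(-11.82) * 1000 / (8.314 * 310))
Keq = 98.1134

98.1134


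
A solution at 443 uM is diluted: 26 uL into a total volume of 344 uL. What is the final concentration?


C2 = C1 * V1 / V2
C2 = 443 * 26 / 344
C2 = 33.4826 uM

33.4826 uM


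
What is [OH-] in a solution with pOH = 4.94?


[OH-] = 10^(-pOH)
[OH-] = 10^(-4.94)
[OH-] = 1.148e-05 M

1.148e-05 M


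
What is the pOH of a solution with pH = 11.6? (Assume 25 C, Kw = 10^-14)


pOH = 14 - pH
pOH = 14 - 11.6
pOH = 2.4

2.4


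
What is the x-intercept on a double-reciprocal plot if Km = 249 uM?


x-intercept = -1/Km
= -1/249
= -0.004 1/uM

-0.004 1/uM


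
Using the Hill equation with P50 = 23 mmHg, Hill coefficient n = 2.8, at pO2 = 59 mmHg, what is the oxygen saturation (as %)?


Y = pO2^n / (P50^n + pO2^n)
Y = 59^2.8 / (23^2.8 + 59^2.8)
Y = 93.33%

93.33%


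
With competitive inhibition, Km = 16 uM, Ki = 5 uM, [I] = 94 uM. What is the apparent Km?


Km_app = Km * (1 + [I]/Ki)
Km_app = 16 * (1 + 94/5)
Km_app = 316.8 uM

316.8 uM


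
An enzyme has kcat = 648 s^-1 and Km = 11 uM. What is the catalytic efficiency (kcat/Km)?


Catalytic efficiency = kcat / Km
= 648 / 11
= 58.9091 uM^-1*s^-1

58.9091 uM^-1*s^-1


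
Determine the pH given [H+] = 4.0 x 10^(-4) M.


pH = -log10([H+])
pH = -log10(4.0 x 10^(-4))
pH = 3.3979

3.3979


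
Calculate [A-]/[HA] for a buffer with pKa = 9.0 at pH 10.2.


[A-]/[HA] = 10^(pH - pKa)
= 10^(10.2 - 9.0)
= 15.8489

15.8489


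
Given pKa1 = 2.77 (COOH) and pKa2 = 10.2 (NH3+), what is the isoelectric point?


pI = (pKa1 + pKa2) / 2
pI = (2.77 + 10.2) / 2
pI = 6.485

6.485


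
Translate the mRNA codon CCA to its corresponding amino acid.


Standard genetic code lookup.
Codon CCA -> Pro

Pro


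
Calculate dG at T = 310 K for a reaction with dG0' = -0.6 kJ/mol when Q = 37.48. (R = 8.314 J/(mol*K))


dG = dG0' + RT * ln(Q) / 1000
dG = -0.6 + 8.314 * 310 * ln(37.48) / 1000
dG = 8.7398 kJ/mol

8.7398 kJ/mol


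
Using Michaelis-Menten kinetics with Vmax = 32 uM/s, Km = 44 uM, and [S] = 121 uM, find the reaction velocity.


v = Vmax * [S] / (Km + [S])
v = 32 * 121 / (44 + 121)
v = 23.4667 uM/s

23.4667 uM/s


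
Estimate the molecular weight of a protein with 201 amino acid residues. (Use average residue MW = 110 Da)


MW = n_residues * 110 Da
MW = 201 * 110
MW = 22110 Da

22110 Da


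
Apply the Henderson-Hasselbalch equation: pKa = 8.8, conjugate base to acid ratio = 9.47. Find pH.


pH = pKa + log10([A-]/[HA])
pH = 8.8 + log10(9.47)
pH = 9.7763

9.7763


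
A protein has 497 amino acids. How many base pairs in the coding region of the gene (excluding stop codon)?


Each amino acid = 1 codon = 3 bp
bp = 497 * 3 = 1491 bp

1491 bp


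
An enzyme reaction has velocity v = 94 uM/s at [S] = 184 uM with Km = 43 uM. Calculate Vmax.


Vmax = v * (Km + [S]) / [S]
Vmax = 94 * (43 + 184) / 184
Vmax = 115.9674 uM/s

115.9674 uM/s


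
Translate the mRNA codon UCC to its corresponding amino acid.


Standard genetic code lookup.
Codon UCC -> Ser

Ser


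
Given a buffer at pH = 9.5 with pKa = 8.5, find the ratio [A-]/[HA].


[A-]/[HA] = 10^(pH - pKa)
= 10^(9.5 - 8.5)
= 10.0

10.0


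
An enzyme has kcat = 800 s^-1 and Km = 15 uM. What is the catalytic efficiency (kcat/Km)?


Catalytic efficiency = kcat / Km
= 800 / 15
= 53.3333 uM^-1*s^-1

53.3333 uM^-1*s^-1


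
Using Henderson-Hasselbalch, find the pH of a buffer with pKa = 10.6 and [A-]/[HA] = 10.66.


pH = pKa + log10([A-]/[HA])
pH = 10.6 + log10(10.66)
pH = 11.6278

11.6278


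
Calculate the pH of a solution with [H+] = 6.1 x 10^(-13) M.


pH = -log10([H+])
pH = -log10(6.1 x 10^(-13))
pH = 12.2147

12.2147


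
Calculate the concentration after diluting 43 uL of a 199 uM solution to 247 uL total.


C2 = C1 * V1 / V2
C2 = 199 * 43 / 247
C2 = 34.6437 uM

34.6437 uM


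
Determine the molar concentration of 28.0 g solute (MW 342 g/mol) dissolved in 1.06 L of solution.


C = (mass / MW) / volume
C = (28.0 / 342) / 1.06
C = 0.0772 M

0.0772 M


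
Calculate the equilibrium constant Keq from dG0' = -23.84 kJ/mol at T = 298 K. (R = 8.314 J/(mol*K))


Keq = exp(-dG0 * 1000 / (R * T))
Keq = exp(-(-23.84) * 1000 / (8.314 * 298))
Keq = 15098.094

15098.094


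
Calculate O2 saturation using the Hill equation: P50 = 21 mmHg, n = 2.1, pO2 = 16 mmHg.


Y = pO2^n / (P50^n + pO2^n)
Y = 16^2.1 / (21^2.1 + 16^2.1)
Y = 36.1%

36.1%


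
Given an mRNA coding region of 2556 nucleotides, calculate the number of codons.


codons = nucleotides / 3
codons = 2556 / 3 = 852

852


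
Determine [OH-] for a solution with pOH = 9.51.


[OH-] = 10^(-pOH)
[OH-] = 10^(-9.51)
[OH-] = 3.090e-10 M

3.090e-10 M


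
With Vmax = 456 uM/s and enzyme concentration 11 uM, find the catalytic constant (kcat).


kcat = Vmax / [E]t
kcat = 456 / 11
kcat = 41.4545 s^-1

41.4545 s^-1


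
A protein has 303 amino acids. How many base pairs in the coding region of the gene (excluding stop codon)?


Each amino acid = 1 codon = 3 bp
bp = 303 * 3 = 909 bp

909 bp


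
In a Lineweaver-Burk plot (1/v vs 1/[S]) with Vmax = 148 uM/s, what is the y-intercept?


y-intercept = 1/Vmax
= 1/148
= 0.0068 s/uM

0.0068 s/uM


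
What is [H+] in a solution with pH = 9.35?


[H+] = 10^(-pH)
[H+] = 10^(-9.35)
[H+] = 4.467e-10 M

4.467e-10 M


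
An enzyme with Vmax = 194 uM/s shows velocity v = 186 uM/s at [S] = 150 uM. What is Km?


Km = [S] * (Vmax - v) / v
Km = 150 * (194 - 186) / 186
Km = 6.4516 uM

6.4516 uM


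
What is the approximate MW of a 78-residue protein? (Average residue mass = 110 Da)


MW = n_residues * 110 Da
MW = 78 * 110
MW = 8580 Da

8580 Da


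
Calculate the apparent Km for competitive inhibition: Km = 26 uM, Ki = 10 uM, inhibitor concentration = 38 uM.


Km_app = Km * (1 + [I]/Ki)
Km_app = 26 * (1 + 38/10)
Km_app = 124.8 uM

124.8 uM


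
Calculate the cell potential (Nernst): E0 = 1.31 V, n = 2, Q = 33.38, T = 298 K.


E = E0 - (RT/nF) * ln(Q)
E = 1.31 - (8.314 * 298 / (2 * 96485)) * ln(33.38)
E = 1.265 V

1.265 V


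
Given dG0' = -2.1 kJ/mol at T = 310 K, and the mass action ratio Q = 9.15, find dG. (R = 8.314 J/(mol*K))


dG = dG0' + RT * ln(Q) / 1000
dG = -2.1 + 8.314 * 310 * ln(9.15) / 1000
dG = 3.6056 kJ/mol

3.6056 kJ/mol


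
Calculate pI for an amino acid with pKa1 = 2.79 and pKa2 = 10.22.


pI = (pKa1 + pKa2) / 2
pI = (2.79 + 10.22) / 2
pI = 6.505

6.505


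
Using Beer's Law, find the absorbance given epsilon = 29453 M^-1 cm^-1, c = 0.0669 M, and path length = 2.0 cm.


A = epsilon * c * l
A = 29453 * 0.0669 * 2.0
A = 3940.8114

3940.8114


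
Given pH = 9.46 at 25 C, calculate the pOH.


pOH = 14 - pH
pOH = 14 - 9.46
pOH = 4.54

4.54


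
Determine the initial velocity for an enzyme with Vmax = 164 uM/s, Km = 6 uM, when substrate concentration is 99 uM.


v = Vmax * [S] / (Km + [S])
v = 164 * 99 / (6 + 99)
v = 154.6286 uM/s

154.6286 uM/s


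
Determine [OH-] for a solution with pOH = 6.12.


[OH-] = 10^(-pOH)
[OH-] = 10^(-6.12)
[OH-] = 7.586e-07 M

7.586e-07 M


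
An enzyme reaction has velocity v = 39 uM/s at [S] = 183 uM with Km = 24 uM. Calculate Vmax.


Vmax = v * (Km + [S]) / [S]
Vmax = 39 * (24 + 183) / 183
Vmax = 44.1148 uM/s

44.1148 uM/s


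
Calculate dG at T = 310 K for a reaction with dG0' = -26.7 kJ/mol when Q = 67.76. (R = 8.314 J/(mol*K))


dG = dG0' + RT * ln(Q) / 1000
dG = -26.7 + 8.314 * 310 * ln(67.76) / 1000
dG = -15.834 kJ/mol

-15.834 kJ/mol


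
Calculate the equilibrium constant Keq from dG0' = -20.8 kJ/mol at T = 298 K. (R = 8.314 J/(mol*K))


Keq = exp(-dG0 * 1000 / (R * T))
Keq = exp(-(-20.8) * 1000 / (8.314 * 298))
Keq = 4426.2857

4426.2857


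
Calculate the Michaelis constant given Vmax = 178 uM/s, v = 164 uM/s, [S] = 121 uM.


Km = [S] * (Vmax - v) / v
Km = 121 * (178 - 164) / 164
Km = 10.3293 uM

10.3293 uM


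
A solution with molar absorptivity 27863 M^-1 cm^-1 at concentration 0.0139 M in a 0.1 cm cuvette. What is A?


A = epsilon * c * l
A = 27863 * 0.0139 * 0.1
A = 38.7296

38.7296


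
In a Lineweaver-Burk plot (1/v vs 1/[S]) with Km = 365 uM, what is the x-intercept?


x-intercept = -1/Km
= -1/365
= -0.0027 1/uM

-0.0027 1/uM


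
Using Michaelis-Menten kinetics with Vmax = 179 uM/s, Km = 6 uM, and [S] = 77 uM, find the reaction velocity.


v = Vmax * [S] / (Km + [S])
v = 179 * 77 / (6 + 77)
v = 166.0602 uM/s

166.0602 uM/s


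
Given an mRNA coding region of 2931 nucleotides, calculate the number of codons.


codons = nucleotides / 3
codons = 2931 / 3 = 977

977


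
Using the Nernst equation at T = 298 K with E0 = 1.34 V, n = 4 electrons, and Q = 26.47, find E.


E = E0 - (RT/nF) * ln(Q)
E = 1.34 - (8.314 * 298 / (4 * 96485)) * ln(26.47)
E = 1.319 V

1.319 V


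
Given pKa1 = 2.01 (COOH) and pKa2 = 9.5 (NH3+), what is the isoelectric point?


pI = (pKa1 + pKa2) / 2
pI = (2.01 + 9.5) / 2
pI = 5.755

5.755


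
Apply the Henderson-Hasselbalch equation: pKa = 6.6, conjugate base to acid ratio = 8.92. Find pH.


pH = pKa + log10([A-]/[HA])
pH = 6.6 + log10(8.92)
pH = 7.5504

7.5504


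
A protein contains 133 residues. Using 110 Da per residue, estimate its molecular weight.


MW = n_residues * 110 Da
MW = 133 * 110
MW = 14630 Da

14630 Da


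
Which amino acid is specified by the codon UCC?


Standard genetic code lookup.
Codon UCC -> Ser

Ser


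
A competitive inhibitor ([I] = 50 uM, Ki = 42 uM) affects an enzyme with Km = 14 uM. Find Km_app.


Km_app = Km * (1 + [I]/Ki)
Km_app = 14 * (1 + 50/42)
Km_app = 30.6667 uM

30.6667 uM


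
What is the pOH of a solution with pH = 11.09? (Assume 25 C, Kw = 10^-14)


pOH = 14 - pH
pOH = 14 - 11.09
pOH = 2.91

2.91


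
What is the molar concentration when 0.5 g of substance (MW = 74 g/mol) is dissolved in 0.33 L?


C = (mass / MW) / volume
C = (0.5 / 74) / 0.33
C = 0.0205 M

0.0205 M


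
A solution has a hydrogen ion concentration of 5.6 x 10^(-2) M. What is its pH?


pH = -log10([H+])
pH = -log10(5.6 x 10^(-2))
pH = 1.2518

1.2518


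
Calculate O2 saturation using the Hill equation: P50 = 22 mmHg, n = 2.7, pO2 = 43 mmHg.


Y = pO2^n / (P50^n + pO2^n)
Y = 43^2.7 / (22^2.7 + 43^2.7)
Y = 85.93%

85.93%


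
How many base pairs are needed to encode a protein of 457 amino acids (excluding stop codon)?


Each amino acid = 1 codon = 3 bp
bp = 457 * 3 = 1371 bp

1371 bp


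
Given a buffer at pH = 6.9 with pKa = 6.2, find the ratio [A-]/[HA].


[A-]/[HA] = 10^(pH - pKa)
= 10^(6.9 - 6.2)
= 5.0119

5.0119


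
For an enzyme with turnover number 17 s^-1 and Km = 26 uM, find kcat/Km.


Catalytic efficiency = kcat / Km
= 17 / 26
= 0.6538 uM^-1*s^-1

0.6538 uM^-1*s^-1


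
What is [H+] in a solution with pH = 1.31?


[H+] = 10^(-pH)
[H+] = 10^(-1.31)
[H+] = 0.049 M

0.049 M


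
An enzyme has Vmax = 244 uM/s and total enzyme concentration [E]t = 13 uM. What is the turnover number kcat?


kcat = Vmax / [E]t
kcat = 244 / 13
kcat = 18.7692 s^-1

18.7692 s^-1


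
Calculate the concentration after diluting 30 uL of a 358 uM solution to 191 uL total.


C2 = C1 * V1 / V2
C2 = 358 * 30 / 191
C2 = 56.2304 uM

56.2304 uM


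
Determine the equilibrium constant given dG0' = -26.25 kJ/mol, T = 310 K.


Keq = exp(-dG0 * 1000 / (R * T))
Keq = exp(-(-26.25) * 1000 / (8.314 * 310))
Keq = 26500.5121

26500.5121


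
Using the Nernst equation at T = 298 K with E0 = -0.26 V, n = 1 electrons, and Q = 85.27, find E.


E = E0 - (RT/nF) * ln(Q)
E = -0.26 - (8.314 * 298 / (1 * 96485)) * ln(85.27)
E = -0.3742 V

-0.3742 V


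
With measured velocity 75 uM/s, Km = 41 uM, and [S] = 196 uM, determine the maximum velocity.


Vmax = v * (Km + [S]) / [S]
Vmax = 75 * (41 + 196) / 196
Vmax = 90.6888 uM/s

90.6888 uM/s


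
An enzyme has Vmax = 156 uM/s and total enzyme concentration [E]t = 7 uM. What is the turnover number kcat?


kcat = Vmax / [E]t
kcat = 156 / 7
kcat = 22.2857 s^-1

22.2857 s^-1


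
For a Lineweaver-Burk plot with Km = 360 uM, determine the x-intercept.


x-intercept = -1/Km
= -1/360
= -0.0028 1/uM

-0.0028 1/uM


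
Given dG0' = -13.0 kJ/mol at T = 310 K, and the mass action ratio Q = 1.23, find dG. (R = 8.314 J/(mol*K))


dG = dG0' + RT * ln(Q) / 1000
dG = -13.0 + 8.314 * 310 * ln(1.23) / 1000
dG = -12.4665 kJ/mol

-12.4665 kJ/mol


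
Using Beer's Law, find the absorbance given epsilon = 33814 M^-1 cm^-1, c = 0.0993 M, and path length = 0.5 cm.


A = epsilon * c * l
A = 33814 * 0.0993 * 0.5
A = 1678.8651

1678.8651


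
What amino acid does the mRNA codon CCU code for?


Standard genetic code lookup.
Codon CCU -> Pro

Pro


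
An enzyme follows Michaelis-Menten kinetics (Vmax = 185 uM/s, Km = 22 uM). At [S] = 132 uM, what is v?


v = Vmax * [S] / (Km + [S])
v = 185 * 132 / (22 + 132)
v = 158.5714 uM/s

158.5714 uM/s


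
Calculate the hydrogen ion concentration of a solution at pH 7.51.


[H+] = 10^(-pH)
[H+] = 10^(-7.51)
[H+] = 3.090e-08 M

3.090e-08 M


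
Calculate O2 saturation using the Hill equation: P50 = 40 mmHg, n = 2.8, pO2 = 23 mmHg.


Y = pO2^n / (P50^n + pO2^n)
Y = 23^2.8 / (40^2.8 + 23^2.8)
Y = 17.52%

17.52%


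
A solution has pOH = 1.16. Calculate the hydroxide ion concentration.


[OH-] = 10^(-pOH)
[OH-] = 10^(-1.16)
[OH-] = 0.0692 M

0.0692 M


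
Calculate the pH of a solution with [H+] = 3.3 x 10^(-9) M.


pH = -log10([H+])
pH = -log10(3.3 x 10^(-9))
pH = 8.4815

8.4815


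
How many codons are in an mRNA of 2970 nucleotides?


codons = nucleotides / 3
codons = 2970 / 3 = 990

990


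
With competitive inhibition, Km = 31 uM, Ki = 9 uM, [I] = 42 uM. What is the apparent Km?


Km_app = Km * (1 + [I]/Ki)
Km_app = 31 * (1 + 42/9)
Km_app = 175.6667 uM

175.6667 uM


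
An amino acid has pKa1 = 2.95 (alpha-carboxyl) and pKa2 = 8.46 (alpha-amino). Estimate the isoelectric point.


pI = (pKa1 + pKa2) / 2
pI = (2.95 + 8.46) / 2
pI = 5.705

5.705


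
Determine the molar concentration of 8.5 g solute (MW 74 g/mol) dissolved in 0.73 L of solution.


C = (mass / MW) / volume
C = (8.5 / 74) / 0.73
C = 0.1573 M

0.1573 M


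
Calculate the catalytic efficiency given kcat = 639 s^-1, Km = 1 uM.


Catalytic efficiency = kcat / Km
= 639 / 1
= 639.0 uM^-1*s^-1

639.0 uM^-1*s^-1


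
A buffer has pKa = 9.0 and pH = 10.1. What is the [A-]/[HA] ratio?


[A-]/[HA] = 10^(pH - pKa)
= 10^(10.1 - 9.0)
= 12.5893

12.5893


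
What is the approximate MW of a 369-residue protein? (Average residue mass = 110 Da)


MW = n_residues * 110 Da
MW = 369 * 110
MW = 40590 Da

40590 Da


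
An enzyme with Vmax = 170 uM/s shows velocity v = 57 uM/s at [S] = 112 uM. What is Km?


Km = [S] * (Vmax - v) / v
Km = 112 * (170 - 57) / 57
Km = 222.0351 uM

222.0351 uM


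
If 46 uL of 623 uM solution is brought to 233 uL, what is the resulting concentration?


C2 = C1 * V1 / V2
C2 = 623 * 46 / 233
C2 = 122.9957 uM

122.9957 uM


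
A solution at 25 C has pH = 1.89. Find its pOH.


pOH = 14 - pH
pOH = 14 - 1.89
pOH = 12.11

12.11


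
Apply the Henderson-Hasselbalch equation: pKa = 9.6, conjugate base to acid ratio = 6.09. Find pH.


pH = pKa + log10([A-]/[HA])
pH = 9.6 + log10(6.09)
pH = 10.3846

10.3846


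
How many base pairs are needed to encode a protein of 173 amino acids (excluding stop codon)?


Each amino acid = 1 codon = 3 bp
bp = 173 * 3 = 519 bp

519 bp


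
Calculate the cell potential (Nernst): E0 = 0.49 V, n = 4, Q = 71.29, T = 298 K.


E = E0 - (RT/nF) * ln(Q)
E = 0.49 - (8.314 * 298 / (4 * 96485)) * ln(71.29)
E = 0.4626 V

0.4626 V


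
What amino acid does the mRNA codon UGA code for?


Standard genetic code lookup.
Codon UGA -> Stop

Stop


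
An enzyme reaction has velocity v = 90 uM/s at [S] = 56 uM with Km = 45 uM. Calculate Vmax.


Vmax = v * (Km + [S]) / [S]
Vmax = 90 * (45 + 56) / 56
Vmax = 162.3214 uM/s

162.3214 uM/s


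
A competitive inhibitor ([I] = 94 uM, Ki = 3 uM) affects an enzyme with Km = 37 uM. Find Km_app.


Km_app = Km * (1 + [I]/Ki)
Km_app = 37 * (1 + 94/3)
Km_app = 1196.3333 uM

1196.3333 uM


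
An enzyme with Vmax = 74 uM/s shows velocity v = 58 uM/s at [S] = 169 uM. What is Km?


Km = [S] * (Vmax - v) / v
Km = 169 * (74 - 58) / 58
Km = 46.6207 uM

46.6207 uM


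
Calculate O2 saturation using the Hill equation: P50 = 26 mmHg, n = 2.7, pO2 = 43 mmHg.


Y = pO2^n / (P50^n + pO2^n)
Y = 43^2.7 / (26^2.7 + 43^2.7)
Y = 79.55%

79.55%


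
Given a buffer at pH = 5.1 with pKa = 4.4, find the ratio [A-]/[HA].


[A-]/[HA] = 10^(pH - pKa)
= 10^(5.1 - 4.4)
= 5.0119

5.0119


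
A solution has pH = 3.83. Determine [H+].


[H+] = 10^(-pH)
[H+] = 10^(-3.83)
[H+] = 1.479e-04 M

1.479e-04 M


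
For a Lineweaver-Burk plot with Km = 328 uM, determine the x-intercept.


x-intercept = -1/Km
= -1/328
= -0.003 1/uM

-0.003 1/uM


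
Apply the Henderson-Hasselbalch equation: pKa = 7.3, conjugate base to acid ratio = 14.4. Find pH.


pH = pKa + log10([A-]/[HA])
pH = 7.3 + log10(14.4)
pH = 8.4584

8.4584


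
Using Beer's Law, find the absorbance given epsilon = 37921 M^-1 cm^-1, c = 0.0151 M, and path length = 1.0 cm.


A = epsilon * c * l
A = 37921 * 0.0151 * 1.0
A = 572.6071

572.6071


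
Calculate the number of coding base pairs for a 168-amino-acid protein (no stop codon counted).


Each amino acid = 1 codon = 3 bp
bp = 168 * 3 = 504 bp

504 bp


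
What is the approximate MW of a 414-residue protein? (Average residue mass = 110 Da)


MW = n_residues * 110 Da
MW = 414 * 110
MW = 45540 Da

45540 Da


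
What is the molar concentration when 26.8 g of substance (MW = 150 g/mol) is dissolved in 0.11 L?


C = (mass / MW) / volume
C = (26.8 / 150) / 0.11
C = 1.6242 M

1.6242 M


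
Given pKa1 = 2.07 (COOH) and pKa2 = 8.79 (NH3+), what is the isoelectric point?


pI = (pKa1 + pKa2) / 2
pI = (2.07 + 8.79) / 2
pI = 5.43

5.43


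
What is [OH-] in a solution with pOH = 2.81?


[OH-] = 10^(-pOH)
[OH-] = 10^(-2.81)
[OH-] = 0.0015 M

0.0015 M


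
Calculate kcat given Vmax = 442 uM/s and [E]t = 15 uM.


kcat = Vmax / [E]t
kcat = 442 / 15
kcat = 29.4667 s^-1

29.4667 s^-1


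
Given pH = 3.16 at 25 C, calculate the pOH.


pOH = 14 - pH
pOH = 14 - 3.16
pOH = 10.84

10.84


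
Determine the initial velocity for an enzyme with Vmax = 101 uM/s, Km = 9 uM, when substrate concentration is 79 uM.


v = Vmax * [S] / (Km + [S])
v = 101 * 79 / (9 + 79)
v = 90.6705 uM/s

90.6705 uM/s


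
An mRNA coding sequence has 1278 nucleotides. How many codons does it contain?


codons = nucleotides / 3
codons = 1278 / 3 = 426

426


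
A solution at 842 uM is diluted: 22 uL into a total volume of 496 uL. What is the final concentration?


C2 = C1 * V1 / V2
C2 = 842 * 22 / 496
C2 = 37.3468 uM

37.3468 uM


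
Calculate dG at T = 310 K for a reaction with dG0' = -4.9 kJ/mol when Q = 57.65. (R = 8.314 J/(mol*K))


dG = dG0' + RT * ln(Q) / 1000
dG = -4.9 + 8.314 * 310 * ln(57.65) / 1000
dG = 5.5495 kJ/mol

5.5495 kJ/mol


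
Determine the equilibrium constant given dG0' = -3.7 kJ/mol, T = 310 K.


Keq = exp(-dG0 * 1000 / (R * T))
Keq = exp(-(-3.7) * 1000 / (8.314 * 310))
Keq = 4.2021

4.2021


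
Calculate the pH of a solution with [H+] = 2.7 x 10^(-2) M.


pH = -log10([H+])
pH = -log10(2.7 x 10^(-2))
pH = 1.5686

1.5686


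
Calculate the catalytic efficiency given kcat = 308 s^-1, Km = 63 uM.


Catalytic efficiency = kcat / Km
= 308 / 63
= 4.8889 uM^-1*s^-1

4.8889 uM^-1*s^-1


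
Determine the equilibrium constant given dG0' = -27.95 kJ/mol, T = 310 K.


Keq = exp(-dG0 * 1000 / (R * T))
Keq = exp(-(-27.95) * 1000 / (8.314 * 310))
Keq = 51252.2148

51252.2148


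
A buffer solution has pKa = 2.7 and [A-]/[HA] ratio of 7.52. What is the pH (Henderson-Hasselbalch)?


pH = pKa + log10([A-]/[HA])
pH = 2.7 + log10(7.52)
pH = 3.5762

3.5762


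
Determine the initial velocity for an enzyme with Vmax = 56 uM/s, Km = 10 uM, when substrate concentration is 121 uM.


v = Vmax * [S] / (Km + [S])
v = 56 * 121 / (10 + 121)
v = 51.7252 uM/s

51.7252 uM/s


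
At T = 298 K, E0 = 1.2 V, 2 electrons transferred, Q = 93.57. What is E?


E = E0 - (RT/nF) * ln(Q)
E = 1.2 - (8.314 * 298 / (2 * 96485)) * ln(93.57)
E = 1.1417 V

1.1417 V


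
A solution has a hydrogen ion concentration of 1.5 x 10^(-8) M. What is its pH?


pH = -log10([H+])
pH = -log10(1.5 x 10^(-8))
pH = 7.8239

7.8239


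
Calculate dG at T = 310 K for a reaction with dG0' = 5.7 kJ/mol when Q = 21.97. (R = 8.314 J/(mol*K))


dG = dG0' + RT * ln(Q) / 1000
dG = 5.7 + 8.314 * 310 * ln(21.97) / 1000
dG = 13.6632 kJ/mol

13.6632 kJ/mol


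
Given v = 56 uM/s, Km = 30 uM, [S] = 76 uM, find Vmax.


Vmax = v * (Km + [S]) / [S]
Vmax = 56 * (30 + 76) / 76
Vmax = 78.1053 uM/s

78.1053 uM/s


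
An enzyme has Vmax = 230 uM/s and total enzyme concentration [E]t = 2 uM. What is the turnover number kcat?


kcat = Vmax / [E]t
kcat = 230 / 2
kcat = 115.0 s^-1

115.0 s^-1


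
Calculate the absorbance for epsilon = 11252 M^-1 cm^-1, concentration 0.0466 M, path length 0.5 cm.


A = epsilon * c * l
A = 11252 * 0.0466 * 0.5
A = 262.1716

262.1716


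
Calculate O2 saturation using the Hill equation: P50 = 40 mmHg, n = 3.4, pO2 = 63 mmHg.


Y = pO2^n / (P50^n + pO2^n)
Y = 63^3.4 / (40^3.4 + 63^3.4)
Y = 82.41%

82.41%


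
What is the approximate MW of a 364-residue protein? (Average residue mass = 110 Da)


MW = n_residues * 110 Da
MW = 364 * 110
MW = 40040 Da

40040 Da


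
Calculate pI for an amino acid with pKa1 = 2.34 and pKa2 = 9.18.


pI = (pKa1 + pKa2) / 2
pI = (2.34 + 9.18) / 2
pI = 5.76

5.76


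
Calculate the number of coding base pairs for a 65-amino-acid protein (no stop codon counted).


Each amino acid = 1 codon = 3 bp
bp = 65 * 3 = 195 bp

195 bp


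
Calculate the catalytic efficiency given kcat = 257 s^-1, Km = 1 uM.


Catalytic efficiency = kcat / Km
= 257 / 1
= 257.0 uM^-1*s^-1

257.0 uM^-1*s^-1
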